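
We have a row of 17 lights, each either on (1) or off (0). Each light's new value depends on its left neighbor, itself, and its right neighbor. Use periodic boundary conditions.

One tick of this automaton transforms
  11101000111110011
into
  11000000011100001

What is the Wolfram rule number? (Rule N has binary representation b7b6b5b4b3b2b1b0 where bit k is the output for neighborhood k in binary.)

128

position 0: 111 → 1  (bit 7 = 1)
position 2: 110 → 0  (bit 6 = 0)
position 3: 101 → 0  (bit 5 = 0)
position 5: 100 → 0  (bit 4 = 0)
position 8: 011 → 0  (bit 3 = 0)
position 4: 010 → 0  (bit 2 = 0)
position 7: 001 → 0  (bit 1 = 0)
position 6: 000 → 0  (bit 0 = 0)
bits b7..b0 = 10000000 = 128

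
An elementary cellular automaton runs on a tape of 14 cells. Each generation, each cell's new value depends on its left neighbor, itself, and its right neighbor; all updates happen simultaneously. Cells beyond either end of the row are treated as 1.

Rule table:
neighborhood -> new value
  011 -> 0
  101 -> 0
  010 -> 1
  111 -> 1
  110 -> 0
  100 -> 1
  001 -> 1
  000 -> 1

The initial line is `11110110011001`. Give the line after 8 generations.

10000011110011

11100001100110
11011110011000
10001101100111
01110000011011
00101111100001
11100111011110
11011010001100
10000011110011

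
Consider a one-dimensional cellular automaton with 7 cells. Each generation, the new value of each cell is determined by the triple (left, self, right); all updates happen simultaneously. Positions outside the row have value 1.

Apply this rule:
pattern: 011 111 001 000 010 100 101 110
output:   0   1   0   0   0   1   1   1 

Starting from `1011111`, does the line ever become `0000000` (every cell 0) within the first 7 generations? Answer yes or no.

no

1101111
1110111
1111011
1111101
1111110
1111111
1111111
generation 7 is 1111111, still not uniform 0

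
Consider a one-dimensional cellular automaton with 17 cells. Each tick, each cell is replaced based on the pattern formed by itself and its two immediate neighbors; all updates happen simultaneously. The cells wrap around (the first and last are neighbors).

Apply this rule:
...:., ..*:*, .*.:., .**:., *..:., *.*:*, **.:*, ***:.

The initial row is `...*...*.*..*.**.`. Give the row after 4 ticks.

...*.*..*.*.*...*

..*...*.*..*.*.*.
.*...*.*..*.*.*..
*...*.*..*.*.*...
...*.*..*.*.*...*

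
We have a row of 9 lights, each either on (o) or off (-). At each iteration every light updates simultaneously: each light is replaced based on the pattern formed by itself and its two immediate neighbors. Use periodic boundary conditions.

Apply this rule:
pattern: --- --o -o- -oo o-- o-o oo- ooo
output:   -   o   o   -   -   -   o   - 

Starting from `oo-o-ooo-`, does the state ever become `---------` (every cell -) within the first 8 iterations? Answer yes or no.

-o-o---o-
oo-o--oo-
-o-o-o-o-
oo-o-o-o-
-o-o-o-o-  (repeats iteration 3; period 2)
iteration 8: oo-o-o-o-
iteration 8 is oo-o-o-o-, still not uniform -

no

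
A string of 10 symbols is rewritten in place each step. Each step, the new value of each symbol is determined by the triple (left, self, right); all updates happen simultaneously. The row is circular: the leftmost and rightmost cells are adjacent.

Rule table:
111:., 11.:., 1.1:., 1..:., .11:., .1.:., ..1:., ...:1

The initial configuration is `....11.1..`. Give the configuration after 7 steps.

111......1

111......1
....1111..
111......1  (repeats step 1; period 2)
step 7: 111......1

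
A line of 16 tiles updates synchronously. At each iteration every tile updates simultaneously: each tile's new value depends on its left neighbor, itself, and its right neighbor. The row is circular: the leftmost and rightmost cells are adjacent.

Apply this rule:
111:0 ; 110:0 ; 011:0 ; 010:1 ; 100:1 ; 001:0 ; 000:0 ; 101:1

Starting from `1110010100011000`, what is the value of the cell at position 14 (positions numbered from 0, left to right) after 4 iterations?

0001011110000100
0001100001000110
0000010001100001
1000011000010001
position 14 holds 0

0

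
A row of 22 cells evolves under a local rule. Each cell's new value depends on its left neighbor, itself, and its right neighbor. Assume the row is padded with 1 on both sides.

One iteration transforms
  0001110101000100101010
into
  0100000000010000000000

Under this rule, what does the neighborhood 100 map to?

At position 0 the neighborhood is 100; the next row has 0 there.

0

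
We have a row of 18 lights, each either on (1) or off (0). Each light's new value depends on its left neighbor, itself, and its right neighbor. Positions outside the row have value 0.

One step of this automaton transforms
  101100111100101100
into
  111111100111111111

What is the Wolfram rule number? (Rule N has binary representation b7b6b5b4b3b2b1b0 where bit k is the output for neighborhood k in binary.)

position 7: 111 → 0  (bit 7 = 0)
position 3: 110 → 1  (bit 6 = 1)
position 1: 101 → 1  (bit 5 = 1)
position 4: 100 → 1  (bit 4 = 1)
position 2: 011 → 1  (bit 3 = 1)
position 0: 010 → 1  (bit 2 = 1)
position 5: 001 → 1  (bit 1 = 1)
position 17: 000 → 1  (bit 0 = 1)
bits b7..b0 = 01111111 = 127

127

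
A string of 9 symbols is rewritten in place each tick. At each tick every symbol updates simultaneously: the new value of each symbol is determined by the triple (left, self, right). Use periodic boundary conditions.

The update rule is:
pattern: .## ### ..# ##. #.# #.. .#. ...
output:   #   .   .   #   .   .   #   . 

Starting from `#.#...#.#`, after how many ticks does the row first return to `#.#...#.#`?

#.#...#.#

1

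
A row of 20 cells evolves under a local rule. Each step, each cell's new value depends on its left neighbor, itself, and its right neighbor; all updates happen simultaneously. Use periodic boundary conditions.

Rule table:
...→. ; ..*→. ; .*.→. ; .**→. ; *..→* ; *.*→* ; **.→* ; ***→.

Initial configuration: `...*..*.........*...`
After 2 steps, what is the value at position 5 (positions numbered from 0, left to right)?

*

....*..*.........*..
.....*..*.........*.
position 5 holds *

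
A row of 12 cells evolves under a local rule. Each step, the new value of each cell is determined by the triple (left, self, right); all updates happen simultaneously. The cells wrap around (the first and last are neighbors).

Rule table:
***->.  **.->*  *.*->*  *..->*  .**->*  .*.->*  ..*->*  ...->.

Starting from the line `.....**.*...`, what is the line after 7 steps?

..****..****

....******..
...**....**.
..****..****
***..****..*
..****..****  (repeats step 3; period 2)
step 7: ..****..****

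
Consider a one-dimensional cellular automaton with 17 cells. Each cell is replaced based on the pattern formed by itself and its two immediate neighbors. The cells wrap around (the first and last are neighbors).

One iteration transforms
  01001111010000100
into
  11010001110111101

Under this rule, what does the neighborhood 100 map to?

0

At position 2 the neighborhood is 100; the next row has 0 there.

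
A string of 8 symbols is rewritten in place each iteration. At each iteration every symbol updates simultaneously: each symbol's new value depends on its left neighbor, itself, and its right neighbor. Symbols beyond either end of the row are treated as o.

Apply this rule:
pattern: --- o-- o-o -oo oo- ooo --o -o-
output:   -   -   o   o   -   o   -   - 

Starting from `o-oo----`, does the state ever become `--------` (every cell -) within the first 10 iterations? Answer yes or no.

yes

-oo-----
oo------
o-------
--------
all cells are - at iteration 4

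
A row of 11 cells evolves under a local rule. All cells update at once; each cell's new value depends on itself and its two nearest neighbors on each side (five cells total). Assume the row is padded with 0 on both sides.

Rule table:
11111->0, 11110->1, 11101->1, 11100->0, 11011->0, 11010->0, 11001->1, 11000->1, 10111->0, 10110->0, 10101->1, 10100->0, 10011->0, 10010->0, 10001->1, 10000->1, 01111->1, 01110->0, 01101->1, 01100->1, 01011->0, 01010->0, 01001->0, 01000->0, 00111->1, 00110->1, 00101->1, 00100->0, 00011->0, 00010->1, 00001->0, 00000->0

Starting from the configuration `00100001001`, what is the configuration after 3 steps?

00110011001

01001010000
10001000100
00110011001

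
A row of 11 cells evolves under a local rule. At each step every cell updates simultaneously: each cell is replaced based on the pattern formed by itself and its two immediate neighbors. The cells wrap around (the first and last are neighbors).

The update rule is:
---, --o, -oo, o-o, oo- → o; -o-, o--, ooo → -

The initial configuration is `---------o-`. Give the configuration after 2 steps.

o-------o-o

step 1: ooooooooo--
step 2: o-------o-o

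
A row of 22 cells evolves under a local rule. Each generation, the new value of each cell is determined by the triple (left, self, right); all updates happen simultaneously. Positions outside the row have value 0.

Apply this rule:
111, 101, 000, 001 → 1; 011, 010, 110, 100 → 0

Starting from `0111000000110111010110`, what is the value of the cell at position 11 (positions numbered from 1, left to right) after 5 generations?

1

generation 1: 1010011111001010101000
generation 2: 0100101110010101010011
generation 3: 1001010100101010100100
generation 4: 0010101001010101001001
generation 5: 1101010010101010010010
position 11 holds 1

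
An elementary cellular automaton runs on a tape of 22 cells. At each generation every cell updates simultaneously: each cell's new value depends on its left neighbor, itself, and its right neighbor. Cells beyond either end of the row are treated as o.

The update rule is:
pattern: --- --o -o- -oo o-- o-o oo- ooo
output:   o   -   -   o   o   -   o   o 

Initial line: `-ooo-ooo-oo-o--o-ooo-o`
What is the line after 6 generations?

-ooo-ooo-oooo-oo-ooo-o

-ooo-ooo-oo--o---ooo-o
-ooo-ooo-ooo--oo-ooo-o
-ooo-ooo-oooo-oo-ooo-o
-ooo-ooo-oooo-oo-ooo-o  (fixed point — unchanged through generation 6)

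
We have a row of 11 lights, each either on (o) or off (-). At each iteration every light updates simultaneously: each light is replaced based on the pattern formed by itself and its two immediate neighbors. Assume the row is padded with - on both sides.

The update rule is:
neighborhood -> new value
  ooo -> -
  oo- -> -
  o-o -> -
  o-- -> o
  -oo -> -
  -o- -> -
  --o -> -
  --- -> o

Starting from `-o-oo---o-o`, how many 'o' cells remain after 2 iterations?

8

-----oo----
oooo---oooo
count of o: 8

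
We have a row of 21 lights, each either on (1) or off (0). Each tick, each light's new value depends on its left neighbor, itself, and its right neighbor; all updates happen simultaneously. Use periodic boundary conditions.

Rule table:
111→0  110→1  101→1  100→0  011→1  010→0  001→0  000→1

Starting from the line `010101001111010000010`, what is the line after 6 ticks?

000010101010110100000

001010001001100111000
100100100001100101011
100000001101100010110
001111101111101001111
001000111000110001001
000010101010110100000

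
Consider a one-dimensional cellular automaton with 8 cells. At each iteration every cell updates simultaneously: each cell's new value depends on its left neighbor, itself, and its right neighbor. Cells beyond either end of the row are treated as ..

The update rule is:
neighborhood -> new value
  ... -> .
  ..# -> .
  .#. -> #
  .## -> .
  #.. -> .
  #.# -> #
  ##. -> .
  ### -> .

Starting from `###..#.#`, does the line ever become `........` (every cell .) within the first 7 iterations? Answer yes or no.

yes

.....###
........
all cells are . at iteration 2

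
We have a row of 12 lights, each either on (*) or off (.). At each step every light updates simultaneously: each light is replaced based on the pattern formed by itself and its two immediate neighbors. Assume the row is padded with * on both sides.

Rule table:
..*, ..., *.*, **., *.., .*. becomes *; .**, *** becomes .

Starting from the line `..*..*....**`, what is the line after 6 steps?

.......*****

**********..
.........***
*********...
........****
********....
.......*****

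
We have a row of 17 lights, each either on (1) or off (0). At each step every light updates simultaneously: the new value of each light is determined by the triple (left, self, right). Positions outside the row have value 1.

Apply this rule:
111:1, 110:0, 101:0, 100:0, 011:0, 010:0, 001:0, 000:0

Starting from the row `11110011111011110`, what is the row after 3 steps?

10000000000000000

11100001110001100
11000000100000000
10000000000000000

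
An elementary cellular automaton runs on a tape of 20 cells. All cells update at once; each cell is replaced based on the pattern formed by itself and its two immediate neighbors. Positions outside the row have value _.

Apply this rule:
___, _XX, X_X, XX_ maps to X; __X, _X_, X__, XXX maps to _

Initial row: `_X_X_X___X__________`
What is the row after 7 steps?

XX_X_X_X__X_X__XXXXX

__X_X__X___XXXXXXXXX
X__X_____X_X_______X
_____XXX__X__XXXXX__
XXXX_X_X_____X___X_X
X__XX_X__XXX___X__X_
___XXX___X_X_X______
XX_X_X_X__X_X__XXXXX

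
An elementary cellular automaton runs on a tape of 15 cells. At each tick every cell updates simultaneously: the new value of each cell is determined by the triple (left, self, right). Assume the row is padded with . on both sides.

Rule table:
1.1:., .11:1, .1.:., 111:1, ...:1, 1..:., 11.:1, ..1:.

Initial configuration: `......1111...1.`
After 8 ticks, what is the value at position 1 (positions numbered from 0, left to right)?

tick 1: 11111.1111.1...
tick 2: 11111.1111...11
tick 3: 11111.1111.1.11
tick 4: 11111.1111...11  (repeats tick 2; period 2)
tick 8: 11111.1111...11
position 1 holds 1

1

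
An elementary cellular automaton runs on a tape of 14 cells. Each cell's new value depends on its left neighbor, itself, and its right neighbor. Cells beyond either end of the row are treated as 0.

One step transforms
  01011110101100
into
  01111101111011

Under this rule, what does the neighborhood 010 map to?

At position 1 the neighborhood is 010; the next row has 1 there.

1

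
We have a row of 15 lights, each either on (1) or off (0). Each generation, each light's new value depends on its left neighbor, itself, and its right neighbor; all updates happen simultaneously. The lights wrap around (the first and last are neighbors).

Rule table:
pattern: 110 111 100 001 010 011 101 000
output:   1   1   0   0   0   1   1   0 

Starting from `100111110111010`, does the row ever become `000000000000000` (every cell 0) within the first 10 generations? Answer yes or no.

no

000111111111101
000111111111110
000111111111110  (fixed point — unchanged through generation 10)
generation 10 is 000111111111110, still not uniform 0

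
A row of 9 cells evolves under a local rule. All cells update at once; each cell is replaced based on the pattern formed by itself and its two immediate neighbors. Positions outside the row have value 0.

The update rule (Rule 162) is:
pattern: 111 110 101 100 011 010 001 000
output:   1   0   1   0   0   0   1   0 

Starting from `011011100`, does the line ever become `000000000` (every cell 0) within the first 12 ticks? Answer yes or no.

yes

100101000
001010000
010100000
101000000
010000000
100000000
000000000
all cells are 0 at tick 7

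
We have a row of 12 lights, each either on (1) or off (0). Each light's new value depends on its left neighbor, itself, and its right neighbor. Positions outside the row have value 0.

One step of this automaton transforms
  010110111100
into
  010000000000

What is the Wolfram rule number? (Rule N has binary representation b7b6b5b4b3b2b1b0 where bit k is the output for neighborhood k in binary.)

position 7: 111 → 0  (bit 7 = 0)
position 4: 110 → 0  (bit 6 = 0)
position 2: 101 → 0  (bit 5 = 0)
position 10: 100 → 0  (bit 4 = 0)
position 3: 011 → 0  (bit 3 = 0)
position 1: 010 → 1  (bit 2 = 1)
position 0: 001 → 0  (bit 1 = 0)
position 11: 000 → 0  (bit 0 = 0)
bits b7..b0 = 00000100 = 4

4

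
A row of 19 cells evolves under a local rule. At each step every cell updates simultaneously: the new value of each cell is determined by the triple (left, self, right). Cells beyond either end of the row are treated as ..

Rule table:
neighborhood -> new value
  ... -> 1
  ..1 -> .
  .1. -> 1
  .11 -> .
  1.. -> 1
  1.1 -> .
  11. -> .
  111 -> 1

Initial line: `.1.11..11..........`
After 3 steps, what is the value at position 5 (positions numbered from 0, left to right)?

.

.1...1...1111111111
.111.111..11111111.
..1...1.1..111111.1
position 5 holds .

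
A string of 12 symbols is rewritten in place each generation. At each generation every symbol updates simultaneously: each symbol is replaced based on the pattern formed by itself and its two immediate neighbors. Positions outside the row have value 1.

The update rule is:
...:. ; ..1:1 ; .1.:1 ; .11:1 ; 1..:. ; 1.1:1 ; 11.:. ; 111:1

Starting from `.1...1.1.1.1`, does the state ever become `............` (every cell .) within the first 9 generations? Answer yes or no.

11..11111111
1..111111111
..1111111111
.11111111111
111111111111
111111111111  (fixed point — unchanged through generation 9)
generation 9 is 111111111111, still not uniform .

no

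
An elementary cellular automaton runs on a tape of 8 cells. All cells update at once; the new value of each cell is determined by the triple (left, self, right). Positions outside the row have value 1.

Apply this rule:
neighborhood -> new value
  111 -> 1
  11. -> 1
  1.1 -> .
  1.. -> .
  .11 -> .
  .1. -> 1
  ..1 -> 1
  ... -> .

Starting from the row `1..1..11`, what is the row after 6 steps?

1..1.1..

1.11.1.1
1..1.1..
1.11.1.1  (repeats step 1; period 2)
step 6: 1..1.1..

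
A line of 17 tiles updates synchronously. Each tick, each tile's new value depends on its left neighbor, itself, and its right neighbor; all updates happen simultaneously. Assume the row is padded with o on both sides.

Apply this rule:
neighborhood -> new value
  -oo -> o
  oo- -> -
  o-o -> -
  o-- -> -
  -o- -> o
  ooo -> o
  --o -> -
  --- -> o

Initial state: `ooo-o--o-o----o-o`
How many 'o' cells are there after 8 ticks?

oo--o--o-o-oo-o-o
o---o--o-o-o--o-o
--o-o--o-o-o--o-o
--o-o--o-o-o--o-o  (fixed point — unchanged through tick 8)
count of o: 7

7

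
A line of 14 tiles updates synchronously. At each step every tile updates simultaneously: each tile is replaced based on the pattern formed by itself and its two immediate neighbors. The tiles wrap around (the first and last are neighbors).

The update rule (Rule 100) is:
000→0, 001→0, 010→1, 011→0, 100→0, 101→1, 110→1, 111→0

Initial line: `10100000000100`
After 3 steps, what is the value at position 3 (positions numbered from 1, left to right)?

1

step 1: 11100000000100
step 2: 00100000000100
step 3: 00100000000100
position 3 holds 1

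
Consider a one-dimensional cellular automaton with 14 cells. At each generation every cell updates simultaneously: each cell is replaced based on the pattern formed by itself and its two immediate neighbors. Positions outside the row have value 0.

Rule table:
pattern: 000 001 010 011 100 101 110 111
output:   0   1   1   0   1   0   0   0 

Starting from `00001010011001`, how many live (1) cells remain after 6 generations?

00011011100111
00100000011000
01110000100100
10001001111110
11011110000001
00000001000011
count of 1: 3

3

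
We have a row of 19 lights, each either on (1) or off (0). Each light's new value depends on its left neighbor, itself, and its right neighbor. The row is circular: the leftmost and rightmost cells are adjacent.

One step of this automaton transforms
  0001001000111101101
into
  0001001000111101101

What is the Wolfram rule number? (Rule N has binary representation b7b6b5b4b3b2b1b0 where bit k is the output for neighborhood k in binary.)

204

position 11: 111 → 1  (bit 7 = 1)
position 13: 110 → 1  (bit 6 = 1)
position 14: 101 → 0  (bit 5 = 0)
position 0: 100 → 0  (bit 4 = 0)
position 10: 011 → 1  (bit 3 = 1)
position 3: 010 → 1  (bit 2 = 1)
position 2: 001 → 0  (bit 1 = 0)
position 1: 000 → 0  (bit 0 = 0)
bits b7..b0 = 11001100 = 204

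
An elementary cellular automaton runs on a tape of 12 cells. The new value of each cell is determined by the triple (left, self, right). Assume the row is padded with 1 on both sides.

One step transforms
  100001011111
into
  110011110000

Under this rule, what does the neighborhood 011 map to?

1

At position 7 the neighborhood is 011; the next row has 1 there.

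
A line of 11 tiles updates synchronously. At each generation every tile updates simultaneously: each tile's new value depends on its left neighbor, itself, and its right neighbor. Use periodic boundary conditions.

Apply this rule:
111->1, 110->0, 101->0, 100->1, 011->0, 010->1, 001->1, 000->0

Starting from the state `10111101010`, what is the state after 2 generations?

11100111010

10011001010
11100111010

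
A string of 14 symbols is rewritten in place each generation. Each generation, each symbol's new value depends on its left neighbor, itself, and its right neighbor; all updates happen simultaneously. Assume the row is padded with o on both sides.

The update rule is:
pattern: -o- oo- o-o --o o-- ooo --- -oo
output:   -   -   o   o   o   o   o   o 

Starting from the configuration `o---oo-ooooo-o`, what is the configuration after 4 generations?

oo-ooooo-ooooo

generation 1: -oooo-ooooo-oo
generation 2: oooo-ooooo-ooo
generation 3: ooo-ooooo-oooo
generation 4: oo-ooooo-ooooo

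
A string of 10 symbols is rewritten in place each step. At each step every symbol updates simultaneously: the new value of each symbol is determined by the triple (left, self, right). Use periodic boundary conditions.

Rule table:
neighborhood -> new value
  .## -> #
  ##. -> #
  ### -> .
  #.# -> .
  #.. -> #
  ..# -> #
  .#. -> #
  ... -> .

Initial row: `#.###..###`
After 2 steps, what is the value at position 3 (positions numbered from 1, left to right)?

#

#.#.####..
#.#.#..###
position 3 holds #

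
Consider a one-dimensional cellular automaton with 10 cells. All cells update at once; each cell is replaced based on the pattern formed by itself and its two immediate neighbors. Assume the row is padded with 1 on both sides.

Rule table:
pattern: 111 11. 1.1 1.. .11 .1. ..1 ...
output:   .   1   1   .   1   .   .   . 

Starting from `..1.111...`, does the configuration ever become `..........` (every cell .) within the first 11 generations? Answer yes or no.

yes

generation 1: ...11.1...
generation 2: ...111....
generation 3: ...1.1....
generation 4: ....1.....
generation 5: ..........
all cells are . at generation 5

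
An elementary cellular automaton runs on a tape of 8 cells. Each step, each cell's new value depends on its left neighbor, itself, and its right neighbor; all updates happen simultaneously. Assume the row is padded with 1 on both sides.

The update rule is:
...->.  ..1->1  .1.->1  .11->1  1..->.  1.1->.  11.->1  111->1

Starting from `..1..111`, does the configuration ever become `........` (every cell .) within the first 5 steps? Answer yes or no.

step 1: .11.1111
step 2: .11.1111  (fixed point — unchanged through step 5)
step 5 is .11.1111, still not uniform .

no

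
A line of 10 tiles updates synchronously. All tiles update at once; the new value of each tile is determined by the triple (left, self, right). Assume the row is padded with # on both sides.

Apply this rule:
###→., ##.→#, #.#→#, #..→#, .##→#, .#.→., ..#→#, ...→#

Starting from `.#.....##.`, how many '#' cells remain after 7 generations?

8

#.########
###.......
..########
###.......  (repeats generation 2; period 2)
generation 7: ..########
count of #: 8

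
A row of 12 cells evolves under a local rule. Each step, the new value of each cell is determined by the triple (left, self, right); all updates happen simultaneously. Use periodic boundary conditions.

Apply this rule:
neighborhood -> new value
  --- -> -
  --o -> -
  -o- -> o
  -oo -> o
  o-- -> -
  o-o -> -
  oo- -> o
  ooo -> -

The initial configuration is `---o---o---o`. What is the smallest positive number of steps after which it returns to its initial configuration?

---o---o---o

1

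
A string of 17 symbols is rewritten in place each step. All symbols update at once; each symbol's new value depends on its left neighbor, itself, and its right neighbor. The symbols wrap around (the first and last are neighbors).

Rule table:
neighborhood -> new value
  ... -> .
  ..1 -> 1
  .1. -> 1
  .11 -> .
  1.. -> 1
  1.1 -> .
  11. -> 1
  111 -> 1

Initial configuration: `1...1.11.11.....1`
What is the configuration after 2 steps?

11.11..1..11...1.
.1..111111.11.11.

.1..111111.11.11.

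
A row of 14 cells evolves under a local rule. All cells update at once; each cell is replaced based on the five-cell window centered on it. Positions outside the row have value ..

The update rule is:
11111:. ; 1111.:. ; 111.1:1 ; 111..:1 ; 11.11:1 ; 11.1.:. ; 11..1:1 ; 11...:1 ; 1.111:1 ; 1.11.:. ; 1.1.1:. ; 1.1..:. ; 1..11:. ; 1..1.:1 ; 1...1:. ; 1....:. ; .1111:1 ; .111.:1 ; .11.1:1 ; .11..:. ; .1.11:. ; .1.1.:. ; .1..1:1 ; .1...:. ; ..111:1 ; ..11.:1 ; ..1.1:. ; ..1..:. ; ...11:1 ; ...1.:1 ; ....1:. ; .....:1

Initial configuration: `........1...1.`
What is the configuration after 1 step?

111111.1...1..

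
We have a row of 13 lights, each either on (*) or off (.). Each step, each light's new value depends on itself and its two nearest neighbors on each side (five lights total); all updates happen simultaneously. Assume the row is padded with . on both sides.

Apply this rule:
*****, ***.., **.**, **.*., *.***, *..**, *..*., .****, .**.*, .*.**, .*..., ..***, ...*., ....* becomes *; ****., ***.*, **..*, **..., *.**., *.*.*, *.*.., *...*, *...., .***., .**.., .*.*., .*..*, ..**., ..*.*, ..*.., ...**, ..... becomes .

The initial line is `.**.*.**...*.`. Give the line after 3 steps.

..*.**.*.....

..**.*....*.*
*..**.*.**...
..*.**.*.....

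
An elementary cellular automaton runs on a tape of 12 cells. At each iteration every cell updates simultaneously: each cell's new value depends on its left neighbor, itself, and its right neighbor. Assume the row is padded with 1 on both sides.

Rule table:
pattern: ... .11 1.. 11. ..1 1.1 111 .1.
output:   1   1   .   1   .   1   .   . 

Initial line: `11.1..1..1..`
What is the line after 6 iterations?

.11.........
111.1111111.
..111.....11
..1.1.111.1.
...1.11.11.1
.1..11111111

.1..11111111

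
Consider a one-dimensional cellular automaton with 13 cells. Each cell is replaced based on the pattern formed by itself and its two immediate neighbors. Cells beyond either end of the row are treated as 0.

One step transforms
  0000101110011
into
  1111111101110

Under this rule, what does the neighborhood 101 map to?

At position 5 the neighborhood is 101; the next row has 1 there.

1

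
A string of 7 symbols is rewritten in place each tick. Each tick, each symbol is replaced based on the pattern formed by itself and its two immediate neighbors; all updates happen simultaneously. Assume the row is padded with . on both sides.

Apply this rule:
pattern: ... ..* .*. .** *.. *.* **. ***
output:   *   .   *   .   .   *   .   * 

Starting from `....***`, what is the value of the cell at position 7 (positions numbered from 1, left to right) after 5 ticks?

***..*.
.*...*.
.*.*.*.
.*****.
..***..
position 7 holds .

.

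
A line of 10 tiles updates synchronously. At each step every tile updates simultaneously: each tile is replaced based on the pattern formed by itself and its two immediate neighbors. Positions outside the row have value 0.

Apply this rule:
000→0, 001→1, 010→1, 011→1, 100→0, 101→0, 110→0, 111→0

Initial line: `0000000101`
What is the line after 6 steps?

step 1: 0000001101
step 2: 0000011001
step 3: 0000110011
step 4: 0001100110
step 5: 0011001100
step 6: 0110011000

0110011000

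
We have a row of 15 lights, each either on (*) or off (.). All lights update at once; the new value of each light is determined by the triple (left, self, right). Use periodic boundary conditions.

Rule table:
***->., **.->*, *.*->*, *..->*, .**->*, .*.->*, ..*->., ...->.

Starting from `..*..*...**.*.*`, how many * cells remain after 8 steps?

step 1: *.**.**..******
step 2: ********.*.....
step 3: *......****....
step 4: **.....*..**...
step 5: ***....**.***..
step 6: *.**...****.**.
step 7: *****..*..*****
step 8: ....**.**.*....
count of *: 5

5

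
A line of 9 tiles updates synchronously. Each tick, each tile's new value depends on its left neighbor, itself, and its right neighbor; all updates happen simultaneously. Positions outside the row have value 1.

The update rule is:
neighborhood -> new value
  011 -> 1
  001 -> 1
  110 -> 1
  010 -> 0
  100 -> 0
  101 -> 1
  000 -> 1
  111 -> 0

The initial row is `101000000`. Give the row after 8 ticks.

110011111
010110000
101110111
111011100
001110101
011011011
111111110
000000011

000000011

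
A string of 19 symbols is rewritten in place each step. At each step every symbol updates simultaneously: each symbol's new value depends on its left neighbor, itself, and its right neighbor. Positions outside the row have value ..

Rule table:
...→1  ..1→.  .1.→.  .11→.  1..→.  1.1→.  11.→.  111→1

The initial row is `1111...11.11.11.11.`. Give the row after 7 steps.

..11111111..11..111

.11..1.............
.......111111111111
111111..1111111111.
.1111....11111111..
..11..11..111111..1
1..........1111....
..11111111..11..111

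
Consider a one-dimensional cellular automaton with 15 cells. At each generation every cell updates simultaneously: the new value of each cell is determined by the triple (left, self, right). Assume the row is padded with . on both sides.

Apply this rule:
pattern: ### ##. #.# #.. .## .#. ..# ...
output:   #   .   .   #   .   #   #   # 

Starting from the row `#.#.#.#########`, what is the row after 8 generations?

#########.###.#

generation 1: #.#.#..#######.
generation 2: #.#.###.#####.#
generation 3: #.#..#...###..#
generation 4: #.#######.#.###
generation 5: #..#####..#..#.
generation 6: ###.###.#######
generation 7: .#...#...#####.
generation 8: #########.###.#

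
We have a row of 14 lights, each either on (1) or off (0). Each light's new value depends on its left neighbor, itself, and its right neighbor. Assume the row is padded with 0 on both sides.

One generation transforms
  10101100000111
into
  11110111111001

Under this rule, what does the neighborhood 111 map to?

At position 12 the neighborhood is 111; the next row has 0 there.

0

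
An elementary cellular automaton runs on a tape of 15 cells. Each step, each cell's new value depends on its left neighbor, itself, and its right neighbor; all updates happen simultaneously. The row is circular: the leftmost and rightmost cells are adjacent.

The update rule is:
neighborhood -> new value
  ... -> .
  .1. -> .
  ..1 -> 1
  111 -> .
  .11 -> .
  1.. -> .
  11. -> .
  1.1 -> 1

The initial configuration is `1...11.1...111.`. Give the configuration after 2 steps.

step 1: ...1..1...1...1
step 2: ..1..1...1...1.

..1..1...1...1.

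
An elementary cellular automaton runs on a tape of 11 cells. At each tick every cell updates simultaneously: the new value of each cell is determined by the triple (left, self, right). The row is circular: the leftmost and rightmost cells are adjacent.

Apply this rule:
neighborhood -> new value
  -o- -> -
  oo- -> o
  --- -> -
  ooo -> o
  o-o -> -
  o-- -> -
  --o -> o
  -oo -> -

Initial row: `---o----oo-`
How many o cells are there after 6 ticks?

2

tick 1: --o----o-o-
tick 2: -o----o----
tick 3: o----o-----
tick 4: ----o-----o
tick 5: ---o-----o-
tick 6: --o-----o--
count of o: 2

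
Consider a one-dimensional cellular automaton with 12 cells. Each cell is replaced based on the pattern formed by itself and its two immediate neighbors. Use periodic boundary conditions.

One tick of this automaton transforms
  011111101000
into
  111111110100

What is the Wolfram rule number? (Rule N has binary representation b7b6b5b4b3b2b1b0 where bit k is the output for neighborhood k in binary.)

250

position 2: 111 → 1  (bit 7 = 1)
position 6: 110 → 1  (bit 6 = 1)
position 7: 101 → 1  (bit 5 = 1)
position 9: 100 → 1  (bit 4 = 1)
position 1: 011 → 1  (bit 3 = 1)
position 8: 010 → 0  (bit 2 = 0)
position 0: 001 → 1  (bit 1 = 1)
position 10: 000 → 0  (bit 0 = 0)
bits b7..b0 = 11111010 = 250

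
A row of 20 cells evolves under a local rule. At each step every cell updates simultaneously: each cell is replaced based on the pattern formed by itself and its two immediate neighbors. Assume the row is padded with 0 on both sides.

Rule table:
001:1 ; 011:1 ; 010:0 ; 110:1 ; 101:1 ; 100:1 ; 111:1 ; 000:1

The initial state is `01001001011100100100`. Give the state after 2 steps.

10110110111111011011
01111111111111111111

01111111111111111111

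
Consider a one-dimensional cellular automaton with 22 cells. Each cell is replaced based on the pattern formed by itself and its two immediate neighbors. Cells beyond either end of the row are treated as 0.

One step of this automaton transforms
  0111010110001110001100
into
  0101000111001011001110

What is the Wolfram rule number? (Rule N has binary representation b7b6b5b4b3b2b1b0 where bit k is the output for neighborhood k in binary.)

88

position 2: 111 → 0  (bit 7 = 0)
position 3: 110 → 1  (bit 6 = 1)
position 4: 101 → 0  (bit 5 = 0)
position 9: 100 → 1  (bit 4 = 1)
position 1: 011 → 1  (bit 3 = 1)
position 5: 010 → 0  (bit 2 = 0)
position 0: 001 → 0  (bit 1 = 0)
position 10: 000 → 0  (bit 0 = 0)
bits b7..b0 = 01011000 = 88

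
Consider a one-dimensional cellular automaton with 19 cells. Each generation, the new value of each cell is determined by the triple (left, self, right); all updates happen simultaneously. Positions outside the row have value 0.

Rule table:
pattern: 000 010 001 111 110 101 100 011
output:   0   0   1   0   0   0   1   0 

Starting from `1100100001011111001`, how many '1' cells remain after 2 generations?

generation 1: 0011010010000000110
generation 2: 0100001101000001001
count of 1: 6

6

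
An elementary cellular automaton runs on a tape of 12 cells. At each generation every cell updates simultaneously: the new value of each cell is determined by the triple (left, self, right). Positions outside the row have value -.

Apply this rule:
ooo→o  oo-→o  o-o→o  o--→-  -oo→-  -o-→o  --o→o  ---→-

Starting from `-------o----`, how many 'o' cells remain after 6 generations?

5

------oo----
-----o-o----
----oooo----
---o-ooo----
--ooo-oo----
-o-ooo-o----
count of o: 5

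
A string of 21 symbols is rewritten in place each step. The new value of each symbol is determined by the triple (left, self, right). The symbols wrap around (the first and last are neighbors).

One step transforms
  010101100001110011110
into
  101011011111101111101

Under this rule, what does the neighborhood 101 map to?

At position 2 the neighborhood is 101; the next row has 1 there.

1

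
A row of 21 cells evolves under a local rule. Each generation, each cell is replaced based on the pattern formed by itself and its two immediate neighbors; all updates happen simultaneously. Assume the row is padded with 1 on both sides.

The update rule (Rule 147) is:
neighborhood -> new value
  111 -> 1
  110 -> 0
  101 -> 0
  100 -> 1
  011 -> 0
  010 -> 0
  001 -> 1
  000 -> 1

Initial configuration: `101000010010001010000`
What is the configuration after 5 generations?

000111101101110001111
111011000000101110111
110000111111000100011
101111011110111011101
000110001100010001000

000110001100010001000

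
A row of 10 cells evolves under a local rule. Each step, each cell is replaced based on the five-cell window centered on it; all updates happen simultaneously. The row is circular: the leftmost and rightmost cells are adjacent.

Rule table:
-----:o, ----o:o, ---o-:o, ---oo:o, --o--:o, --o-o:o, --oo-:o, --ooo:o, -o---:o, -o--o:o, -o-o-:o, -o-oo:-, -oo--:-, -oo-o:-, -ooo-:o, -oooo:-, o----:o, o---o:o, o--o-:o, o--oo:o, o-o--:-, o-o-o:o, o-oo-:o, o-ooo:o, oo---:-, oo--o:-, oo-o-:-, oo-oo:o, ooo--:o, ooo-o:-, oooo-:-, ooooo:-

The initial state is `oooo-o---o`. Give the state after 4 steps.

--ooooo-o-

------oooo
-oooooo--o
-o----o-oo
--ooooo-o-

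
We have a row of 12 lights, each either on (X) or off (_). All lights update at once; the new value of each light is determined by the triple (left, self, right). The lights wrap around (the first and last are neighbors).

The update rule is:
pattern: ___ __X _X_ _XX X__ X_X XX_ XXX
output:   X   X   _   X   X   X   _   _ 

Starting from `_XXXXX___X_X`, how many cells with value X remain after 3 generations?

6

XX____XXX_X_
X_XXXXX__X_X
_XX____XX_XX
count of X: 6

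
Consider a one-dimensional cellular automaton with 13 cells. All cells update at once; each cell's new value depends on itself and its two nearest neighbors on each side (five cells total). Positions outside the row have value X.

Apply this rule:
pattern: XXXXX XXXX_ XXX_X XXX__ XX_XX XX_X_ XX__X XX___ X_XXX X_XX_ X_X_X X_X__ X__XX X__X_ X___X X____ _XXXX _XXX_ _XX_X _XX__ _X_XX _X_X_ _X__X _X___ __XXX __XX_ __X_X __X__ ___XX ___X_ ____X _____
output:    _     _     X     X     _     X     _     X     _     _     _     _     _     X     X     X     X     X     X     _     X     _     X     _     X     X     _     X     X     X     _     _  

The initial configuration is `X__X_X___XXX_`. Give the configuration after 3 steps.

step 1: X_X____XXXXX_
step 2: XX__X_XXX__X_
step 3: _X_X_X_XX_X_X

_X_X_X_XX_X_X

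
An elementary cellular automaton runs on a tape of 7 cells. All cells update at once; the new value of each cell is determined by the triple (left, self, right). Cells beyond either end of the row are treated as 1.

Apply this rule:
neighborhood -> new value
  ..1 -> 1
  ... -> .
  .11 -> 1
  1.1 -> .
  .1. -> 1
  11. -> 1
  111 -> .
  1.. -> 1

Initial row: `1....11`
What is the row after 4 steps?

11..11.
.11111.
.1...1.
.11.11.

.11.11.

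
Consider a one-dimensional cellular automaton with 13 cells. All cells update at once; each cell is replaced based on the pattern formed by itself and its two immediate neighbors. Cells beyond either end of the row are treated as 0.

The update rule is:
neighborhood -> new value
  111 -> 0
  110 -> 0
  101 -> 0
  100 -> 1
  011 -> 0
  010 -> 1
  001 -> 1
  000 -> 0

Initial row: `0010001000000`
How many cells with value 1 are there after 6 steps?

2

step 1: 0111011100000
step 2: 1000000010000
step 3: 1100000111000
step 4: 0010001000100
step 5: 0111011101110
step 6: 1000000000001
count of 1: 2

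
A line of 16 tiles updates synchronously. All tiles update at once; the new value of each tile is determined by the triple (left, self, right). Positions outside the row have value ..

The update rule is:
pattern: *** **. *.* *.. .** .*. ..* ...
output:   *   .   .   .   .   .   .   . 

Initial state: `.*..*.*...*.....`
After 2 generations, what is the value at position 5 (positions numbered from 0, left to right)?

.

generation 1: ................
generation 2: ................
position 5 holds .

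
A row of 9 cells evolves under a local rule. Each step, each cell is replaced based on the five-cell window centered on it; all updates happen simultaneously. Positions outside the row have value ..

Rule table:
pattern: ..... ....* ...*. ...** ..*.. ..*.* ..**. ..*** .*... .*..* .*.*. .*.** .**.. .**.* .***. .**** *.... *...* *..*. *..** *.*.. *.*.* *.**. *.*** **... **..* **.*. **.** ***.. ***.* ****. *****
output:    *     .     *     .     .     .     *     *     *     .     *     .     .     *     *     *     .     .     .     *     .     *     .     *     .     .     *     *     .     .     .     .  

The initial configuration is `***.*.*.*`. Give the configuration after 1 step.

**.*****.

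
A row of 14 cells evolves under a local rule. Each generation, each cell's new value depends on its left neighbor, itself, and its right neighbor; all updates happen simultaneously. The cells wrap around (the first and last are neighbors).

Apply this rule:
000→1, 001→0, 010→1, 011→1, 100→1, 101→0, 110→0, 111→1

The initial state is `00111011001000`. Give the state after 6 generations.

10110010101111
00101010101111
10101010101110
10101010101100
10101010101010
10101010101010

10101010101010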